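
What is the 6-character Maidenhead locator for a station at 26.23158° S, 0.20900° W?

Offset from 180°W / 90°S: lon 179.7910°, lat 63.7684°.
Field (20°×10°, letters A–R): 179.7910/20 → 8 → I, 63.7684/10 → 6 → G; chars IG.
Square (2°×1°, digits 0–9): 19.7910/2 → 9, 3.7684/1 → 3; chars 93.
Subsquare (5′×2.5′, letters a–x): 1.7910/0.0833333 → 21 → v, 0.7684/0.0416667 → 18 → s; chars vs.

IG93vs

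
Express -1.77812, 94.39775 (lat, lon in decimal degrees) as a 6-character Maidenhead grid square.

NI78ef

Add 180° to longitude and 90° to latitude: 274.3977, 88.2219.
Field (20°×10°, letters A–R): lon ⌊274.3977/20⌋ = 13 → N; lat ⌊88.2219/10⌋ = 8 → I.
Square (2°×1°, digits 0–9): lon ⌊14.3977/2⌋ = 7; lat ⌊8.2219/1⌋ = 8.
Subsquare (5′×2.5′, letters a–x): lon ⌊0.3977/0.0833333⌋ = 4 → e; lat ⌊0.2219/0.0416667⌋ = 5 → f.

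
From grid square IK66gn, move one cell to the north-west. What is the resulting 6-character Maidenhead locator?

IK66fo

Longitude subsquare g = 6; −1 → 5 = f.
Latitude subsquare n = 13; +1 → 14 = o.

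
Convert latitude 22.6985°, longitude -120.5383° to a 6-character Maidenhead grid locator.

CL92rq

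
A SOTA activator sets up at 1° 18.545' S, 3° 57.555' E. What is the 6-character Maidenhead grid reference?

JI18xq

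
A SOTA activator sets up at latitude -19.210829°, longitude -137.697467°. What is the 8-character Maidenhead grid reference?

Shift to the Maidenhead origin (180°W, 90°S): lon 42.30253, lat 70.78917.
Field: 42.30253/20 → 2 → C, 70.78917/10 → 7 → H; chars CH.
Square: 2.30253/2 → 1, 0.78917/1 → 0; chars 10.
Subsquare: 0.30253/0.0833333 → 3 → d, 0.78917/0.0416667 → 18 → s; chars ds.
Extended square: 0.05253/0.00833333 → 6, 0.03917/0.00416667 → 9; chars 69.

CH10ds69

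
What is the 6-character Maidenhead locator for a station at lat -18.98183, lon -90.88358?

EH41na

Add 180° to longitude and 90° to latitude: 89.1164, 71.0182.
Field (20°×10°, letters A–R): 89.1164/20 → 4 → E, 71.0182/10 → 7 → H; chars EH.
Square (2°×1°, digits 0–9): 9.1164/2 → 4, 1.0182/1 → 1; chars 41.
Subsquare (5′×2.5′, letters a–x): 1.1164/0.0833333 → 13 → n, 0.0182/0.0416667 → 0 → a; chars na.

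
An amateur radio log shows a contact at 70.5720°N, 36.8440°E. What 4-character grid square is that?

Shift to the Maidenhead origin (180°W, 90°S): lon 216.84, lat 160.57.
Field: lon ⌊216.84/20⌋ = 10 → K; lat ⌊160.57/10⌋ = 16 → Q.
Square: lon ⌊16.84/2⌋ = 8; lat ⌊0.57/1⌋ = 0.

KQ80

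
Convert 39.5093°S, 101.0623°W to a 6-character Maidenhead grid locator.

Shift to the Maidenhead origin (180°W, 90°S): lon 78.9377, lat 50.4907.
Field: lon ⌊78.9377/20⌋ = 3 → D; lat ⌊50.4907/10⌋ = 5 → F.
Square: lon ⌊18.9377/2⌋ = 9; lat ⌊0.4907/1⌋ = 0.
Subsquare: lon ⌊0.9377/0.0833333⌋ = 11 → l; lat ⌊0.4907/0.0416667⌋ = 11 → l.

DF90ll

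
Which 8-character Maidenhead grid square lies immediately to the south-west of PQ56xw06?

Longitude extended square 0; −1 → -1, wraps to 9, carry into subsquare.
Longitude subsquare x = 23; −1 → 22 = w.
Latitude extended square 6; −1 → 5.

PQ56ww95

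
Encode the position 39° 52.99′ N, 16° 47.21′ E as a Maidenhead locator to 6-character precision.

JM89jv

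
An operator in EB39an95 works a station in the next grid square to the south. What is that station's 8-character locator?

EB39an94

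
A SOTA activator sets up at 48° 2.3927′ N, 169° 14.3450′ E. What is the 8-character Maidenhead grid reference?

Offset from 180°W / 90°S: lon 349.23908°, lat 138.03988°.
Field (20°×10°, letters A–R): 349.23908/20 → 17 → R, 138.03988/10 → 13 → N; chars RN.
Square (2°×1°, digits 0–9): 9.23908/2 → 4, 8.03988/1 → 8; chars 48.
Subsquare (5′×2.5′, letters a–x): 1.23908/0.0833333 → 14 → o, 0.03988/0.0416667 → 0 → a; chars oa.
Extended square (30″×15″, digits 0–9): 0.07242/0.00833333 → 8, 0.03988/0.00416667 → 9; chars 89.

RN48oa89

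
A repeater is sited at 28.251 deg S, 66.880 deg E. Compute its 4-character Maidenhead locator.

MG31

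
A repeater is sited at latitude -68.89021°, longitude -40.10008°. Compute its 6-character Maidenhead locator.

GC91wc

Shift to the Maidenhead origin (180°W, 90°S): lon 139.8999, lat 21.1098.
Field (20°×10°, letters A–R): lon ⌊139.8999/20⌋ = 6 → G; lat ⌊21.1098/10⌋ = 2 → C.
Square (2°×1°, digits 0–9): lon ⌊19.8999/2⌋ = 9; lat ⌊1.1098/1⌋ = 1.
Subsquare (5′×2.5′, letters a–x): lon ⌊1.8999/0.0833333⌋ = 22 → w; lat ⌊0.1098/0.0416667⌋ = 2 → c.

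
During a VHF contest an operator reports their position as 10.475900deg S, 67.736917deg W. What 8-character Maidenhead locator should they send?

Shift to the Maidenhead origin (180°W, 90°S): lon 112.26308, lat 79.52410.
Field: lon ⌊112.26308/20⌋ = 5 → F; lat ⌊79.52410/10⌋ = 7 → H.
Square: lon ⌊12.26308/2⌋ = 6; lat ⌊9.52410/1⌋ = 9.
Subsquare: lon ⌊0.26308/0.0833333⌋ = 3 → d; lat ⌊0.52410/0.0416667⌋ = 12 → m.
Extended square: lon ⌊0.01308/0.00833333⌋ = 1; lat ⌊0.02410/0.00416667⌋ = 5.

FH69dm15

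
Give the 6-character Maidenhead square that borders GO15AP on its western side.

GO05xp

Longitude subsquare a = 0; −1 → -1, wraps to 23 = x, carry into square.
Longitude square 1; −1 → 0.
The latitude characters are unchanged.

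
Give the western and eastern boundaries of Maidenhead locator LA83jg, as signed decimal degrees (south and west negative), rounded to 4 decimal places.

56.7500, 56.8333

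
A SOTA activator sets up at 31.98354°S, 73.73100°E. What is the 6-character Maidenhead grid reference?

Add 180° to longitude and 90° to latitude: 253.7310, 58.0165.
Field: lon ⌊253.7310/20⌋ = 12 → M; lat ⌊58.0165/10⌋ = 5 → F.
Square: lon ⌊13.7310/2⌋ = 6; lat ⌊8.0165/1⌋ = 8.
Subsquare: lon ⌊1.7310/0.0833333⌋ = 20 → u; lat ⌊0.0165/0.0416667⌋ = 0 → a.

MF68ua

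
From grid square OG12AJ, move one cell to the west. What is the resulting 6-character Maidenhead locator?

Longitude subsquare a = 0; −1 → -1, wraps to 23 = x, carry into square.
Longitude square 1; −1 → 0.
The latitude characters are unchanged.

OG02xj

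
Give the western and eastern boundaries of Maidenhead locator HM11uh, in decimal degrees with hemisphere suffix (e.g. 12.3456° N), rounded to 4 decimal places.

Field H=7, M=12: +7·20° lon, +12·10° lat → SW at lon -40°, lat 30°.
Square 1, 1: +1·2° lon, +1·1° lat → SW at lon -38°, lat 31°.
Subsquare u=20, h=7: +20·0.0833333° lon, +7·0.0416667° lat → SW at lon -36.3333°, lat 31.2917°.
Cell spans 0.0833333° lon × 0.0416667° lat.
west 36.3333° W, east 36.2500° W.

36.3333° W, 36.2500° W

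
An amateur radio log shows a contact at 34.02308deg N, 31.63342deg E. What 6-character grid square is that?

KM54ta

Shift to the Maidenhead origin (180°W, 90°S): lon 211.6334, lat 124.0231.
Field (20°×10°, letters A–R): lon ⌊211.6334/20⌋ = 10 → K; lat ⌊124.0231/10⌋ = 12 → M.
Square (2°×1°, digits 0–9): lon ⌊11.6334/2⌋ = 5; lat ⌊4.0231/1⌋ = 4.
Subsquare (5′×2.5′, letters a–x): lon ⌊1.6334/0.0833333⌋ = 19 → t; lat ⌊0.0231/0.0416667⌋ = 0 → a.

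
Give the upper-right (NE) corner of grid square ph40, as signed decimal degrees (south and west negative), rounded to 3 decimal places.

-19.000, 130.000

Field P=15, H=7: +15·20° lon, +7·10° lat → SW at lon 120°, lat -20°.
Square 4, 0: +4·2° lon, +0·1° lat → SW at lon 128°, lat -20°.
Cell spans 2° lon × 1° lat. NE corner is SW corner plus one full cell.
latitude -19.000, longitude 130.000.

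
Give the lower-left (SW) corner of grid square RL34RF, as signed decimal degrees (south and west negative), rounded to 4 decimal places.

24.2083, 167.4167

Field R=17, L=11: +17·20° lon, +11·10° lat → SW at lon 160°, lat 20°.
Square 3, 4: +3·2° lon, +4·1° lat → SW at lon 166°, lat 24°.
Subsquare r=17, f=5: +17·0.0833333° lon, +5·0.0416667° lat → SW at lon 167.417°, lat 24.2083°.
latitude 24.2083, longitude 167.4167.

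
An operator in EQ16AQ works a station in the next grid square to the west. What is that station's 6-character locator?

EQ06xq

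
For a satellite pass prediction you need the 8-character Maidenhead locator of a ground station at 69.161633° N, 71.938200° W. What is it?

Add 180° to longitude and 90° to latitude: 108.06180, 159.16163.
Field: lon ⌊108.06180/20⌋ = 5 → F; lat ⌊159.16163/10⌋ = 15 → P.
Square: lon ⌊8.06180/2⌋ = 4; lat ⌊9.16163/1⌋ = 9.
Subsquare: lon ⌊0.06180/0.0833333⌋ = 0 → a; lat ⌊0.16163/0.0416667⌋ = 3 → d.
Extended square: lon ⌊0.06180/0.00833333⌋ = 7; lat ⌊0.03663/0.00416667⌋ = 8.

FP49ad78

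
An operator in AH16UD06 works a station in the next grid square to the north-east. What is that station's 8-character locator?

Longitude extended square 0; +1 → 1.
Latitude extended square 6; +1 → 7.

AH16ud17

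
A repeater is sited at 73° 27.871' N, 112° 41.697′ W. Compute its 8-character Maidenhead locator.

DQ33pl61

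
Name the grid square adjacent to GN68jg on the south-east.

GN68kf

Longitude subsquare j = 9; +1 → 10 = k.
Latitude subsquare g = 6; −1 → 5 = f.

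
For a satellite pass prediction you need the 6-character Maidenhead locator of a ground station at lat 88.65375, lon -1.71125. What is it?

Shift to the Maidenhead origin (180°W, 90°S): lon 178.2887, lat 178.6538.
Field (20°×10°, letters A–R): lon ⌊178.2887/20⌋ = 8 → I; lat ⌊178.6538/10⌋ = 17 → R.
Square (2°×1°, digits 0–9): lon ⌊18.2887/2⌋ = 9; lat ⌊8.6538/1⌋ = 8.
Subsquare (5′×2.5′, letters a–x): lon ⌊0.2887/0.0833333⌋ = 3 → d; lat ⌊0.6538/0.0416667⌋ = 15 → p.

IR98dp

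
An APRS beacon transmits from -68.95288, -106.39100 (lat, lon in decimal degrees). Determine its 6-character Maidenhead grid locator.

Shift to the Maidenhead origin (180°W, 90°S): lon 73.6090, lat 21.0471.
Field: lon ⌊73.6090/20⌋ = 3 → D; lat ⌊21.0471/10⌋ = 2 → C.
Square: lon ⌊13.6090/2⌋ = 6; lat ⌊1.0471/1⌋ = 1.
Subsquare: lon ⌊1.6090/0.0833333⌋ = 19 → t; lat ⌊0.0471/0.0416667⌋ = 1 → b.

DC61tb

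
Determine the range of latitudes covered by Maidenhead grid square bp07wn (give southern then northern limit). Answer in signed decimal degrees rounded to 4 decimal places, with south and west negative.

67.5417, 67.5833

Field B=1, P=15: +1·20° lon, +15·10° lat → SW at lon -160°, lat 60°.
Square 0, 7: +0·2° lon, +7·1° lat → SW at lon -160°, lat 67°.
Subsquare w=22, n=13: +22·0.0833333° lon, +13·0.0416667° lat → SW at lon -158.167°, lat 67.5417°.
Cell spans 0.0833333° lon × 0.0416667° lat.
south 67.5417, north 67.5833.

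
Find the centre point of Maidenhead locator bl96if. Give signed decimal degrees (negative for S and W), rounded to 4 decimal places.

Field B=1, L=11: +1·20° lon, +11·10° lat → SW at lon -160°, lat 20°.
Square 9, 6: +9·2° lon, +6·1° lat → SW at lon -142°, lat 26°.
Subsquare i=8, f=5: +8·0.0833333° lon, +5·0.0416667° lat → SW at lon -141.333°, lat 26.2083°.
Cell spans 0.0833333° lon × 0.0416667° lat. Centre is SW corner plus half of each.
latitude 26.2292, longitude -141.2917.

26.2292, -141.2917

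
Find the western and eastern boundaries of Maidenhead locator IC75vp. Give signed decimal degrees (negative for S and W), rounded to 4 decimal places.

Field I=8, C=2: +8·20° lon, +2·10° lat → SW at lon -20°, lat -70°.
Square 7, 5: +7·2° lon, +5·1° lat → SW at lon -6°, lat -65°.
Subsquare v=21, p=15: +21·0.0833333° lon, +15·0.0416667° lat → SW at lon -4.25°, lat -64.375°.
Cell spans 0.0833333° lon × 0.0416667° lat.
west -4.2500, east -4.1667.

-4.2500, -4.1667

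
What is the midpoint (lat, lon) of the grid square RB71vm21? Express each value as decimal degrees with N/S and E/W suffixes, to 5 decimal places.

78.49375° S, 175.77083° E

Field R=17, B=1: +17·20° lon, +1·10° lat → SW at lon 160°, lat -80°.
Square 7, 1: +7·2° lon, +1·1° lat → SW at lon 174°, lat -79°.
Subsquare v=21, m=12: +21·0.0833333° lon, +12·0.0416667° lat → SW at lon 175.75°, lat -78.5°.
Extended square 2, 1: +2·0.00833333° lon, +1·0.00416667° lat → SW at lon 175.767°, lat -78.4958°.
Cell spans 0.00833333° lon × 0.00416667° lat. Centre is SW corner plus half of each.
latitude 78.49375° S, longitude 175.77083° E.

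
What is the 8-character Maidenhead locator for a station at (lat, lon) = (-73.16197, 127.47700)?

PB36ru71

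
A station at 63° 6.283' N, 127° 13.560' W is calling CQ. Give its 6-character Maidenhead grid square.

Shift to the Maidenhead origin (180°W, 90°S): lon 52.7740, lat 153.1047.
Field: 52.7740/20 → 2 → C, 153.1047/10 → 15 → P; chars CP.
Square: 12.7740/2 → 6, 3.1047/1 → 3; chars 63.
Subsquare: 0.7740/0.0833333 → 9 → j, 0.1047/0.0416667 → 2 → c; chars jc.

CP63jc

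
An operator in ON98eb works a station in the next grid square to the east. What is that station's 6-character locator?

ON98fb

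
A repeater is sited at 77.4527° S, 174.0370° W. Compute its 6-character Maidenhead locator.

Offset from 180°W / 90°S: lon 5.9630°, lat 12.5473°.
Field: lon ⌊5.9630/20⌋ = 0 → A; lat ⌊12.5473/10⌋ = 1 → B.
Square: lon ⌊5.9630/2⌋ = 2; lat ⌊2.5473/1⌋ = 2.
Subsquare: lon ⌊1.9630/0.0833333⌋ = 23 → x; lat ⌊0.5473/0.0416667⌋ = 13 → n.

AB22xn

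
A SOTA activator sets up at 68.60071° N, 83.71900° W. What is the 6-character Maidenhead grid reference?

Shift to the Maidenhead origin (180°W, 90°S): lon 96.2810, lat 158.6007.
Field (20°×10°, letters A–R): 96.2810/20 → 4 → E, 158.6007/10 → 15 → P; chars EP.
Square (2°×1°, digits 0–9): 16.2810/2 → 8, 8.6007/1 → 8; chars 88.
Subsquare (5′×2.5′, letters a–x): 0.2810/0.0833333 → 3 → d, 0.6007/0.0416667 → 14 → o; chars do.

EP88do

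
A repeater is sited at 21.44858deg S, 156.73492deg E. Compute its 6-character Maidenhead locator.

QG88in

Offset from 180°W / 90°S: lon 336.7349°, lat 68.5514°.
Field: 336.7349/20 → 16 → Q, 68.5514/10 → 6 → G; chars QG.
Square: 16.7349/2 → 8, 8.5514/1 → 8; chars 88.
Subsquare: 0.7349/0.0833333 → 8 → i, 0.5514/0.0416667 → 13 → n; chars in.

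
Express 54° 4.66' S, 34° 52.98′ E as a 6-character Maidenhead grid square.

Shift to the Maidenhead origin (180°W, 90°S): lon 214.8830, lat 35.9223.
Field (20°×10°, letters A–R): 214.8830/20 → 10 → K, 35.9223/10 → 3 → D; chars KD.
Square (2°×1°, digits 0–9): 14.8830/2 → 7, 5.9223/1 → 5; chars 75.
Subsquare (5′×2.5′, letters a–x): 0.8830/0.0833333 → 10 → k, 0.9223/0.0416667 → 22 → w; chars kw.

KD75kw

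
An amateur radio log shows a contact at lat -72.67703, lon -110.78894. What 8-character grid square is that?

DB47oh57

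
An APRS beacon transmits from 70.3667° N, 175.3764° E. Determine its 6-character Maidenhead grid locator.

RQ70qi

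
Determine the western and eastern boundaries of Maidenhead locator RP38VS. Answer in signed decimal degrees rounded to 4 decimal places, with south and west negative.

Field R=17, P=15: +17·20° lon, +15·10° lat → SW at lon 160°, lat 60°.
Square 3, 8: +3·2° lon, +8·1° lat → SW at lon 166°, lat 68°.
Subsquare v=21, s=18: +21·0.0833333° lon, +18·0.0416667° lat → SW at lon 167.75°, lat 68.75°.
Cell spans 0.0833333° lon × 0.0416667° lat.
west 167.7500, east 167.8333.

167.7500, 167.8333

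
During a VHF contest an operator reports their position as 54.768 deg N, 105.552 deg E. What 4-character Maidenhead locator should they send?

OO24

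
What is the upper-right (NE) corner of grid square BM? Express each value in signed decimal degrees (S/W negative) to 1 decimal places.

40.0, -140.0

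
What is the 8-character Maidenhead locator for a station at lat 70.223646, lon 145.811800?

QQ20vf73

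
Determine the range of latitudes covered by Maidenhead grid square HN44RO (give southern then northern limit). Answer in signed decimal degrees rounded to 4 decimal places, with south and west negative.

44.5833, 44.6250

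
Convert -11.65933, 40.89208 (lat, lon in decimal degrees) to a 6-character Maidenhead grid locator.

LH08ki

Add 180° to longitude and 90° to latitude: 220.8921, 78.3407.
Field: 220.8921/20 → 11 → L, 78.3407/10 → 7 → H; chars LH.
Square: 0.8921/2 → 0, 8.3407/1 → 8; chars 08.
Subsquare: 0.8921/0.0833333 → 10 → k, 0.3407/0.0416667 → 8 → i; chars ki.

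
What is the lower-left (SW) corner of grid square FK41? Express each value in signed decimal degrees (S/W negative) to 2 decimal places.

11.00, -72.00

Field F=5, K=10: +5·20° lon, +10·10° lat → SW at lon -80°, lat 10°.
Square 4, 1: +4·2° lon, +1·1° lat → SW at lon -72°, lat 11°.
latitude 11.00, longitude -72.00.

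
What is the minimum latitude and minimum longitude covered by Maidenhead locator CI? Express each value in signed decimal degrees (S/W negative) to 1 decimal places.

Field C=2, I=8: +2·20° lon, +8·10° lat → SW at lon -140°, lat -10°.
latitude -10.0, longitude -140.0.

-10.0, -140.0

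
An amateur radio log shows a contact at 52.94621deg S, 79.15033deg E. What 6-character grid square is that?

Shift to the Maidenhead origin (180°W, 90°S): lon 259.1503, lat 37.0538.
Field: lon ⌊259.1503/20⌋ = 12 → M; lat ⌊37.0538/10⌋ = 3 → D.
Square: lon ⌊19.1503/2⌋ = 9; lat ⌊7.0538/1⌋ = 7.
Subsquare: lon ⌊1.1503/0.0833333⌋ = 13 → n; lat ⌊0.0538/0.0416667⌋ = 1 → b.

MD97nb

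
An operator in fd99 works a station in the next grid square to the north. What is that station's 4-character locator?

FE90

Latitude square 9; +1 → 10, wraps to 0, carry into field.
Latitude field D = 3; +1 → 4 = E.
The longitude characters are unchanged.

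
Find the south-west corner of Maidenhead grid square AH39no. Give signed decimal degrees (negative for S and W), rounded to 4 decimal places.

-10.4167, -172.9167

Field A=0, H=7: +0·20° lon, +7·10° lat → SW at lon -180°, lat -20°.
Square 3, 9: +3·2° lon, +9·1° lat → SW at lon -174°, lat -11°.
Subsquare n=13, o=14: +13·0.0833333° lon, +14·0.0416667° lat → SW at lon -172.917°, lat -10.4167°.
latitude -10.4167, longitude -172.9167.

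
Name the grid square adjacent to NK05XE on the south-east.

NK15ad

Longitude subsquare x = 23; +1 → 24, wraps to 0 = a, carry into square.
Longitude square 0; +1 → 1.
Latitude subsquare e = 4; −1 → 3 = d.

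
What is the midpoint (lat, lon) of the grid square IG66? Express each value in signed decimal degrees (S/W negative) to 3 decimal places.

-23.500, -7.000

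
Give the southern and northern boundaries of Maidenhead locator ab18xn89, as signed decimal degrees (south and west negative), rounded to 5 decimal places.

-71.42083, -71.41667

Field A=0, B=1: +0·20° lon, +1·10° lat → SW at lon -180°, lat -80°.
Square 1, 8: +1·2° lon, +8·1° lat → SW at lon -178°, lat -72°.
Subsquare x=23, n=13: +23·0.0833333° lon, +13·0.0416667° lat → SW at lon -176.083°, lat -71.4583°.
Extended square 8, 9: +8·0.00833333° lon, +9·0.00416667° lat → SW at lon -176.017°, lat -71.4208°.
Cell spans 0.00833333° lon × 0.00416667° lat.
south -71.42083, north -71.41667.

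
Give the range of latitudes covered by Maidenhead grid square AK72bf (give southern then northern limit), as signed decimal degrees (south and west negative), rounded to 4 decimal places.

12.2083, 12.2500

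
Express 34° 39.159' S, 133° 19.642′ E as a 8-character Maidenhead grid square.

Offset from 180°W / 90°S: lon 313.32737°, lat 55.34735°.
Field: 313.32737/20 → 15 → P, 55.34735/10 → 5 → F; chars PF.
Square: 13.32737/2 → 6, 5.34735/1 → 5; chars 65.
Subsquare: 1.32737/0.0833333 → 15 → p, 0.34735/0.0416667 → 8 → i; chars pi.
Extended square: 0.07737/0.00833333 → 9, 0.01402/0.00416667 → 3; chars 93.

PF65pi93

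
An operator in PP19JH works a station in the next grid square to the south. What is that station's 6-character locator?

PP19jg

Latitude subsquare h = 7; −1 → 6 = g.
The longitude characters are unchanged.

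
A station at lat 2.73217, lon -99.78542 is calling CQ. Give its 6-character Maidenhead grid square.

Offset from 180°W / 90°S: lon 80.2146°, lat 92.7322°.
Field: lon ⌊80.2146/20⌋ = 4 → E; lat ⌊92.7322/10⌋ = 9 → J.
Square: lon ⌊0.2146/2⌋ = 0; lat ⌊2.7322/1⌋ = 2.
Subsquare: lon ⌊0.2146/0.0833333⌋ = 2 → c; lat ⌊0.7322/0.0416667⌋ = 17 → r.

EJ02cr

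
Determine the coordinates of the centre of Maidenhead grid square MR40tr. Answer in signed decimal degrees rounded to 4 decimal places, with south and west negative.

80.7292, 69.6250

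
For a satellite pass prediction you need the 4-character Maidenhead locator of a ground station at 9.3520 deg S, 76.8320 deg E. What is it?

Shift to the Maidenhead origin (180°W, 90°S): lon 256.83, lat 80.65.
Field: 256.83/20 → 12 → M, 80.65/10 → 8 → I; chars MI.
Square: 16.83/2 → 8, 0.65/1 → 0; chars 80.

MI80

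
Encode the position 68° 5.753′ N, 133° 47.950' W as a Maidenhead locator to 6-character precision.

CP38cc

Offset from 180°W / 90°S: lon 46.2008°, lat 158.0959°.
Field (20°×10°, letters A–R): lon ⌊46.2008/20⌋ = 2 → C; lat ⌊158.0959/10⌋ = 15 → P.
Square (2°×1°, digits 0–9): lon ⌊6.2008/2⌋ = 3; lat ⌊8.0959/1⌋ = 8.
Subsquare (5′×2.5′, letters a–x): lon ⌊0.2008/0.0833333⌋ = 2 → c; lat ⌊0.0959/0.0416667⌋ = 2 → c.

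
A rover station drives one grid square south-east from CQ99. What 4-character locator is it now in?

DQ08

Longitude square 9; +1 → 10, wraps to 0, carry into field.
Longitude field C = 2; +1 → 3 = D.
Latitude square 9; −1 → 8.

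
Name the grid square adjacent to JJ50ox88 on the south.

Latitude extended square 8; −1 → 7.
The longitude characters are unchanged.

JJ50ox87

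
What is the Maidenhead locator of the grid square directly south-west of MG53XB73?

MG53xb62

Longitude extended square 7; −1 → 6.
Latitude extended square 3; −1 → 2.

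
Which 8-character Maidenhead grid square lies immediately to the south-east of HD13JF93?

HD13kf02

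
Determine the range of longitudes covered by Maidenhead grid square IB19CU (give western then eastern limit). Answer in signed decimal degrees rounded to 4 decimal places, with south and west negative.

-17.8333, -17.7500

Field I=8, B=1: +8·20° lon, +1·10° lat → SW at lon -20°, lat -80°.
Square 1, 9: +1·2° lon, +9·1° lat → SW at lon -18°, lat -71°.
Subsquare c=2, u=20: +2·0.0833333° lon, +20·0.0416667° lat → SW at lon -17.8333°, lat -70.1667°.
Cell spans 0.0833333° lon × 0.0416667° lat.
west -17.8333, east -17.7500.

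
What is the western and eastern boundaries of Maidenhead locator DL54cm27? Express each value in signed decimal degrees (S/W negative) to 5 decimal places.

Field D=3, L=11: +3·20° lon, +11·10° lat → SW at lon -120°, lat 20°.
Square 5, 4: +5·2° lon, +4·1° lat → SW at lon -110°, lat 24°.
Subsquare c=2, m=12: +2·0.0833333° lon, +12·0.0416667° lat → SW at lon -109.833°, lat 24.5°.
Extended square 2, 7: +2·0.00833333° lon, +7·0.00416667° lat → SW at lon -109.817°, lat 24.5292°.
Cell spans 0.00833333° lon × 0.00416667° lat.
west -109.81667, east -109.80833.

-109.81667, -109.80833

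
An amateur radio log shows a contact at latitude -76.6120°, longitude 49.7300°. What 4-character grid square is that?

LB43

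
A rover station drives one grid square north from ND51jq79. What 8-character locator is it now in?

Latitude extended square 9; +1 → 10, wraps to 0, carry into subsquare.
Latitude subsquare q = 16; +1 → 17 = r.
The longitude characters are unchanged.

ND51jr70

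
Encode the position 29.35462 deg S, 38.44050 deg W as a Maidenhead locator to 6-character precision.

HG00sp

Offset from 180°W / 90°S: lon 141.5595°, lat 60.6454°.
Field: lon ⌊141.5595/20⌋ = 7 → H; lat ⌊60.6454/10⌋ = 6 → G.
Square: lon ⌊1.5595/2⌋ = 0; lat ⌊0.6454/1⌋ = 0.
Subsquare: lon ⌊1.5595/0.0833333⌋ = 18 → s; lat ⌊0.6454/0.0416667⌋ = 15 → p.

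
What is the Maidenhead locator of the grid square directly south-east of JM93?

KM02

Longitude square 9; +1 → 10, wraps to 0, carry into field.
Longitude field J = 9; +1 → 10 = K.
Latitude square 3; −1 → 2.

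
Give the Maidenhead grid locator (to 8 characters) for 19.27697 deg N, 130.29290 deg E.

PK59dg56

Shift to the Maidenhead origin (180°W, 90°S): lon 310.29290, lat 109.27697.
Field: 310.29290/20 → 15 → P, 109.27697/10 → 10 → K; chars PK.
Square: 10.29290/2 → 5, 9.27697/1 → 9; chars 59.
Subsquare: 0.29290/0.0833333 → 3 → d, 0.27697/0.0416667 → 6 → g; chars dg.
Extended square: 0.04290/0.00833333 → 5, 0.02697/0.00416667 → 6; chars 56.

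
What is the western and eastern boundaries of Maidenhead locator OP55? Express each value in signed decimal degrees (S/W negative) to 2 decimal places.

Field O=14, P=15: +14·20° lon, +15·10° lat → SW at lon 100°, lat 60°.
Square 5, 5: +5·2° lon, +5·1° lat → SW at lon 110°, lat 65°.
Cell spans 2° lon × 1° lat.
west 110.00, east 112.00.

110.00, 112.00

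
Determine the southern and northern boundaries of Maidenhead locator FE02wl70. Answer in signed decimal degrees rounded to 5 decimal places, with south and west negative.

-47.54167, -47.53750

Field F=5, E=4: +5·20° lon, +4·10° lat → SW at lon -80°, lat -50°.
Square 0, 2: +0·2° lon, +2·1° lat → SW at lon -80°, lat -48°.
Subsquare w=22, l=11: +22·0.0833333° lon, +11·0.0416667° lat → SW at lon -78.1667°, lat -47.5417°.
Extended square 7, 0: +7·0.00833333° lon, +0·0.00416667° lat → SW at lon -78.1083°, lat -47.5417°.
Cell spans 0.00833333° lon × 0.00416667° lat.
south -47.54167, north -47.53750.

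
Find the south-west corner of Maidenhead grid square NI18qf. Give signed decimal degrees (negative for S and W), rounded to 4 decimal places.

Field N=13, I=8: +13·20° lon, +8·10° lat → SW at lon 80°, lat -10°.
Square 1, 8: +1·2° lon, +8·1° lat → SW at lon 82°, lat -2°.
Subsquare q=16, f=5: +16·0.0833333° lon, +5·0.0416667° lat → SW at lon 83.3333°, lat -1.79167°.
latitude -1.7917, longitude 83.3333.

-1.7917, 83.3333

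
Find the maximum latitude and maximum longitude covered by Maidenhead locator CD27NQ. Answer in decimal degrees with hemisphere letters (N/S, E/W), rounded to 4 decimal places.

Field C=2, D=3: +2·20° lon, +3·10° lat → SW at lon -140°, lat -60°.
Square 2, 7: +2·2° lon, +7·1° lat → SW at lon -136°, lat -53°.
Subsquare n=13, q=16: +13·0.0833333° lon, +16·0.0416667° lat → SW at lon -134.917°, lat -52.3333°.
Cell spans 0.0833333° lon × 0.0416667° lat. NE corner is SW corner plus one full cell.
latitude 52.2917° S, longitude 134.8333° W.

52.2917° S, 134.8333° W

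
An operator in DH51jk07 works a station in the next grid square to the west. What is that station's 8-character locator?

DH51ik97

Longitude extended square 0; −1 → -1, wraps to 9, carry into subsquare.
Longitude subsquare j = 9; −1 → 8 = i.
The latitude characters are unchanged.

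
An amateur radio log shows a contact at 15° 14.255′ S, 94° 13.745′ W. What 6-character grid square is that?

EH24vs

Shift to the Maidenhead origin (180°W, 90°S): lon 85.7709, lat 74.7624.
Field: 85.7709/20 → 4 → E, 74.7624/10 → 7 → H; chars EH.
Square: 5.7709/2 → 2, 4.7624/1 → 4; chars 24.
Subsquare: 1.7709/0.0833333 → 21 → v, 0.7624/0.0416667 → 18 → s; chars vs.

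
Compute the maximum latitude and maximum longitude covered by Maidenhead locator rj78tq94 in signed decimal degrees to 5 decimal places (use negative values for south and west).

8.68750, 175.66667

Field R=17, J=9: +17·20° lon, +9·10° lat → SW at lon 160°, lat 0°.
Square 7, 8: +7·2° lon, +8·1° lat → SW at lon 174°, lat 8°.
Subsquare t=19, q=16: +19·0.0833333° lon, +16·0.0416667° lat → SW at lon 175.583°, lat 8.66667°.
Extended square 9, 4: +9·0.00833333° lon, +4·0.00416667° lat → SW at lon 175.658°, lat 8.68333°.
Cell spans 0.00833333° lon × 0.00416667° lat. NE corner is SW corner plus one full cell.
latitude 8.68750, longitude 175.66667.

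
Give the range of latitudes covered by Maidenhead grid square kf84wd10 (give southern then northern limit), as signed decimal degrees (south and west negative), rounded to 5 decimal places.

Field K=10, F=5: +10·20° lon, +5·10° lat → SW at lon 20°, lat -40°.
Square 8, 4: +8·2° lon, +4·1° lat → SW at lon 36°, lat -36°.
Subsquare w=22, d=3: +22·0.0833333° lon, +3·0.0416667° lat → SW at lon 37.8333°, lat -35.875°.
Extended square 1, 0: +1·0.00833333° lon, +0·0.00416667° lat → SW at lon 37.8417°, lat -35.875°.
Cell spans 0.00833333° lon × 0.00416667° lat.
south -35.87500, north -35.87083.

-35.87500, -35.87083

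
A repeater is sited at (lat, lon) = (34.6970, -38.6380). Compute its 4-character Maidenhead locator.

HM04

Offset from 180°W / 90°S: lon 141.36°, lat 124.70°.
Field: 141.36/20 → 7 → H, 124.70/10 → 12 → M; chars HM.
Square: 1.36/2 → 0, 4.70/1 → 4; chars 04.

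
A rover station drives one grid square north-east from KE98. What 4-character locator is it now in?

Longitude square 9; +1 → 10, wraps to 0, carry into field.
Longitude field K = 10; +1 → 11 = L.
Latitude square 8; +1 → 9.

LE09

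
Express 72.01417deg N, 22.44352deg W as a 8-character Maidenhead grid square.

HQ82sa63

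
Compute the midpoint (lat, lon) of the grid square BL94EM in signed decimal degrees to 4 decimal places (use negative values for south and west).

24.5208, -141.6250

Field B=1, L=11: +1·20° lon, +11·10° lat → SW at lon -160°, lat 20°.
Square 9, 4: +9·2° lon, +4·1° lat → SW at lon -142°, lat 24°.
Subsquare e=4, m=12: +4·0.0833333° lon, +12·0.0416667° lat → SW at lon -141.667°, lat 24.5°.
Cell spans 0.0833333° lon × 0.0416667° lat. Centre is SW corner plus half of each.
latitude 24.5208, longitude -141.6250.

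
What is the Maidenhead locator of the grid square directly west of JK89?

Longitude square 8; −1 → 7.
The latitude characters are unchanged.

JK79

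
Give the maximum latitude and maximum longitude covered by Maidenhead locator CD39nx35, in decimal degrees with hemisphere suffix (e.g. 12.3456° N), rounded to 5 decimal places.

Field C=2, D=3: +2·20° lon, +3·10° lat → SW at lon -140°, lat -60°.
Square 3, 9: +3·2° lon, +9·1° lat → SW at lon -134°, lat -51°.
Subsquare n=13, x=23: +13·0.0833333° lon, +23·0.0416667° lat → SW at lon -132.917°, lat -50.0417°.
Extended square 3, 5: +3·0.00833333° lon, +5·0.00416667° lat → SW at lon -132.892°, lat -50.0208°.
Cell spans 0.00833333° lon × 0.00416667° lat. NE corner is SW corner plus one full cell.
latitude 50.01667° S, longitude 132.88333° W.

50.01667° S, 132.88333° W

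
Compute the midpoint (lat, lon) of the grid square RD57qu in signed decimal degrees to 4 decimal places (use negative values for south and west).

-52.1458, 171.3750

Field R=17, D=3: +17·20° lon, +3·10° lat → SW at lon 160°, lat -60°.
Square 5, 7: +5·2° lon, +7·1° lat → SW at lon 170°, lat -53°.
Subsquare q=16, u=20: +16·0.0833333° lon, +20·0.0416667° lat → SW at lon 171.333°, lat -52.1667°.
Cell spans 0.0833333° lon × 0.0416667° lat. Centre is SW corner plus half of each.
latitude -52.1458, longitude 171.3750.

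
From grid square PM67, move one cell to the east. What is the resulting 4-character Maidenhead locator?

Longitude square 6; +1 → 7.
The latitude characters are unchanged.

PM77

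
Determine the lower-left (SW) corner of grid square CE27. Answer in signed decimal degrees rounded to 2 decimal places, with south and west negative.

-43.00, -136.00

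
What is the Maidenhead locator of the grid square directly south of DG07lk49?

DG07lk48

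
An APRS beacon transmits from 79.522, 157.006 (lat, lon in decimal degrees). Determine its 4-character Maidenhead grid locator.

QQ89

Add 180° to longitude and 90° to latitude: 337.01, 169.52.
Field: 337.01/20 → 16 → Q, 169.52/10 → 16 → Q; chars QQ.
Square: 17.01/2 → 8, 9.52/1 → 9; chars 89.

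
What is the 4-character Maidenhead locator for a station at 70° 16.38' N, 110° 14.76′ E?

Offset from 180°W / 90°S: lon 290.25°, lat 160.27°.
Field: 290.25/20 → 14 → O, 160.27/10 → 16 → Q; chars OQ.
Square: 10.25/2 → 5, 0.27/1 → 0; chars 50.

OQ50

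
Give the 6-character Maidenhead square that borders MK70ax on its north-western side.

Longitude subsquare a = 0; −1 → -1, wraps to 23 = x, carry into square.
Longitude square 7; −1 → 6.
Latitude subsquare x = 23; +1 → 24, wraps to 0 = a, carry into square.
Latitude square 0; +1 → 1.

MK61xa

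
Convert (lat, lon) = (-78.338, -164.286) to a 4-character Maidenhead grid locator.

AB71

Add 180° to longitude and 90° to latitude: 15.71, 11.66.
Field: 15.71/20 → 0 → A, 11.66/10 → 1 → B; chars AB.
Square: 15.71/2 → 7, 1.66/1 → 1; chars 71.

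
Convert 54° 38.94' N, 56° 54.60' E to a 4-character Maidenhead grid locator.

LO84

Add 180° to longitude and 90° to latitude: 236.91, 144.65.
Field (20°×10°, letters A–R): lon ⌊236.91/20⌋ = 11 → L; lat ⌊144.65/10⌋ = 14 → O.
Square (2°×1°, digits 0–9): lon ⌊16.91/2⌋ = 8; lat ⌊4.65/1⌋ = 4.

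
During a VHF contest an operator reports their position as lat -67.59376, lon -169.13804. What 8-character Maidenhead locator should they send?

AC52kj37

Offset from 180°W / 90°S: lon 10.86196°, lat 22.40624°.
Field: 10.86196/20 → 0 → A, 22.40624/10 → 2 → C; chars AC.
Square: 10.86196/2 → 5, 2.40624/1 → 2; chars 52.
Subsquare: 0.86196/0.0833333 → 10 → k, 0.40624/0.0416667 → 9 → j; chars kj.
Extended square: 0.02863/0.00833333 → 3, 0.03124/0.00416667 → 7; chars 37.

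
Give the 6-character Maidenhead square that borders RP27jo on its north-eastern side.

RP27kp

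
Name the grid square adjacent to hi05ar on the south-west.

GI95xq

Longitude subsquare a = 0; −1 → -1, wraps to 23 = x, carry into square.
Longitude square 0; −1 → -1, wraps to 9, carry into field.
Longitude field H = 7; −1 → 6 = G.
Latitude subsquare r = 17; −1 → 16 = q.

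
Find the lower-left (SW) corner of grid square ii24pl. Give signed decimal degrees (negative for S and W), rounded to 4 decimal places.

-5.5417, -14.7500

Field I=8, I=8: +8·20° lon, +8·10° lat → SW at lon -20°, lat -10°.
Square 2, 4: +2·2° lon, +4·1° lat → SW at lon -16°, lat -6°.
Subsquare p=15, l=11: +15·0.0833333° lon, +11·0.0416667° lat → SW at lon -14.75°, lat -5.54167°.
latitude -5.5417, longitude -14.7500.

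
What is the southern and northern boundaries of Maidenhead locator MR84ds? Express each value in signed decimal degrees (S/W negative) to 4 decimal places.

Field M=12, R=17: +12·20° lon, +17·10° lat → SW at lon 60°, lat 80°.
Square 8, 4: +8·2° lon, +4·1° lat → SW at lon 76°, lat 84°.
Subsquare d=3, s=18: +3·0.0833333° lon, +18·0.0416667° lat → SW at lon 76.25°, lat 84.75°.
Cell spans 0.0833333° lon × 0.0416667° lat.
south 84.7500, north 84.7917.

84.7500, 84.7917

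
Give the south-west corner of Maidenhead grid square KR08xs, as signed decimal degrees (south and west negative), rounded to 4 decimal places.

88.7500, 21.9167

Field K=10, R=17: +10·20° lon, +17·10° lat → SW at lon 20°, lat 80°.
Square 0, 8: +0·2° lon, +8·1° lat → SW at lon 20°, lat 88°.
Subsquare x=23, s=18: +23·0.0833333° lon, +18·0.0416667° lat → SW at lon 21.9167°, lat 88.75°.
latitude 88.7500, longitude 21.9167.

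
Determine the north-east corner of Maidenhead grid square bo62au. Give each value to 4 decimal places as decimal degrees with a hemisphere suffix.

52.8750° N, 147.9167° W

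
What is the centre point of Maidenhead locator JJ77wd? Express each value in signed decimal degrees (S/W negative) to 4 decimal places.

7.1458, 15.8750

Field J=9, J=9: +9·20° lon, +9·10° lat → SW at lon 0°, lat 0°.
Square 7, 7: +7·2° lon, +7·1° lat → SW at lon 14°, lat 7°.
Subsquare w=22, d=3: +22·0.0833333° lon, +3·0.0416667° lat → SW at lon 15.8333°, lat 7.125°.
Cell spans 0.0833333° lon × 0.0416667° lat. Centre is SW corner plus half of each.
latitude 7.1458, longitude 15.8750.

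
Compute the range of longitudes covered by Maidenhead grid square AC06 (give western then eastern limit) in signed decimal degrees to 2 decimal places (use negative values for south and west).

Field A=0, C=2: +0·20° lon, +2·10° lat → SW at lon -180°, lat -70°.
Square 0, 6: +0·2° lon, +6·1° lat → SW at lon -180°, lat -64°.
Cell spans 2° lon × 1° lat.
west -180.00, east -178.00.

-180.00, -178.00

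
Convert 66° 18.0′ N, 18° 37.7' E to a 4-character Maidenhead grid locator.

JP96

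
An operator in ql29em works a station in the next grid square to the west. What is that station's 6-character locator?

Longitude subsquare e = 4; −1 → 3 = d.
The latitude characters are unchanged.

QL29dm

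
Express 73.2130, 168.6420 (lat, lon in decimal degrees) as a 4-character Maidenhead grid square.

Shift to the Maidenhead origin (180°W, 90°S): lon 348.64, lat 163.21.
Field (20°×10°, letters A–R): lon ⌊348.64/20⌋ = 17 → R; lat ⌊163.21/10⌋ = 16 → Q.
Square (2°×1°, digits 0–9): lon ⌊8.64/2⌋ = 4; lat ⌊3.21/1⌋ = 3.

RQ43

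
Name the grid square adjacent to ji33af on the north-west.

JI23xg

Longitude subsquare a = 0; −1 → -1, wraps to 23 = x, carry into square.
Longitude square 3; −1 → 2.
Latitude subsquare f = 5; +1 → 6 = g.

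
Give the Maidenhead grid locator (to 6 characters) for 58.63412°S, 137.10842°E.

PD81ni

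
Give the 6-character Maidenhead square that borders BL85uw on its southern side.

Latitude subsquare w = 22; −1 → 21 = v.
The longitude characters are unchanged.

BL85uv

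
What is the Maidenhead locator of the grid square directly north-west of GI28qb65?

GI28qb56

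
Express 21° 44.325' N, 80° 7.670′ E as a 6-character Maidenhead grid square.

Offset from 180°W / 90°S: lon 260.1278°, lat 111.7387°.
Field: 260.1278/20 → 13 → N, 111.7387/10 → 11 → L; chars NL.
Square: 0.1278/2 → 0, 1.7387/1 → 1; chars 01.
Subsquare: 0.1278/0.0833333 → 1 → b, 0.7387/0.0416667 → 17 → r; chars br.

NL01br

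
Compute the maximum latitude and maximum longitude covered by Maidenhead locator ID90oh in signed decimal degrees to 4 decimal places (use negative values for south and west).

-59.6667, -0.7500

Field I=8, D=3: +8·20° lon, +3·10° lat → SW at lon -20°, lat -60°.
Square 9, 0: +9·2° lon, +0·1° lat → SW at lon -2°, lat -60°.
Subsquare o=14, h=7: +14·0.0833333° lon, +7·0.0416667° lat → SW at lon -0.833333°, lat -59.7083°.
Cell spans 0.0833333° lon × 0.0416667° lat. NE corner is SW corner plus one full cell.
latitude -59.6667, longitude -0.7500.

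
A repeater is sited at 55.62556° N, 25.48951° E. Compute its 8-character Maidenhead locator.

KO25rp80

Offset from 180°W / 90°S: lon 205.48951°, lat 145.62556°.
Field: lon ⌊205.48951/20⌋ = 10 → K; lat ⌊145.62556/10⌋ = 14 → O.
Square: lon ⌊5.48951/2⌋ = 2; lat ⌊5.62556/1⌋ = 5.
Subsquare: lon ⌊1.48951/0.0833333⌋ = 17 → r; lat ⌊0.62556/0.0416667⌋ = 15 → p.
Extended square: lon ⌊0.07284/0.00833333⌋ = 8; lat ⌊0.00056/0.00416667⌋ = 0.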